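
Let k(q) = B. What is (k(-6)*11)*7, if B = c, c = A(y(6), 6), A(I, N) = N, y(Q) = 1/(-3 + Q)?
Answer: 462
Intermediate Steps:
c = 6
B = 6
k(q) = 6
(k(-6)*11)*7 = (6*11)*7 = 66*7 = 462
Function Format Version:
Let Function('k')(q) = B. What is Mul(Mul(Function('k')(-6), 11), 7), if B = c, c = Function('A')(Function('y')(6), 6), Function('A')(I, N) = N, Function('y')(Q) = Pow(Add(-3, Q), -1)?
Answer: 462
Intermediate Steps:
c = 6
B = 6
Function('k')(q) = 6
Mul(Mul(Function('k')(-6), 11), 7) = Mul(Mul(6, 11), 7) = Mul(66, 7) = 462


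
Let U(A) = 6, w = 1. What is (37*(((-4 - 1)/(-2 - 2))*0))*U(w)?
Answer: 0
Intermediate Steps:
(37*(((-4 - 1)/(-2 - 2))*0))*U(w) = (37*(((-4 - 1)/(-2 - 2))*0))*6 = (37*(-5/(-4)*0))*6 = (37*(-5*(-1/4)*0))*6 = (37*((5/4)*0))*6 = (37*0)*6 = 0*6 = 0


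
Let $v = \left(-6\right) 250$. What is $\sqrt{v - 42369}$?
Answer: $i \sqrt{43869} \approx 209.45 i$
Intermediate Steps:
$v = -1500$
$\sqrt{v - 42369} = \sqrt{-1500 - 42369} = \sqrt{-43869} = i \sqrt{43869}$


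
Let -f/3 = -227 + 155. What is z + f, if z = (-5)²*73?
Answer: 2041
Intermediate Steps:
f = 216 (f = -3*(-227 + 155) = -3*(-72) = 216)
z = 1825 (z = 25*73 = 1825)
z + f = 1825 + 216 = 2041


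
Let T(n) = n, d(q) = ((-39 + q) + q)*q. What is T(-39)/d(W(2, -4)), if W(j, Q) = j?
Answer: 39/70 ≈ 0.55714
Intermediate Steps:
d(q) = q*(-39 + 2*q) (d(q) = (-39 + 2*q)*q = q*(-39 + 2*q))
T(-39)/d(W(2, -4)) = -39*1/(2*(-39 + 2*2)) = -39*1/(2*(-39 + 4)) = -39/(2*(-35)) = -39/(-70) = -39*(-1/70) = 39/70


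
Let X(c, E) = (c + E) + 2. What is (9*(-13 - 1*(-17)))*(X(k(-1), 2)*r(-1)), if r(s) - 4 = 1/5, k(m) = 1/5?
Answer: 15876/25 ≈ 635.04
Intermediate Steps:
k(m) = ⅕
X(c, E) = 2 + E + c (X(c, E) = (E + c) + 2 = 2 + E + c)
r(s) = 21/5 (r(s) = 4 + 1/5 = 4 + ⅕ = 21/5)
(9*(-13 - 1*(-17)))*(X(k(-1), 2)*r(-1)) = (9*(-13 - 1*(-17)))*((2 + 2 + ⅕)*(21/5)) = (9*(-13 + 17))*((21/5)*(21/5)) = (9*4)*(441/25) = 36*(441/25) = 15876/25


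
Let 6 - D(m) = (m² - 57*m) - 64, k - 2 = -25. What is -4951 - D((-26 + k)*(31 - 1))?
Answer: 2239669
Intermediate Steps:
k = -23 (k = 2 - 25 = -23)
D(m) = 70 - m² + 57*m (D(m) = 6 - ((m² - 57*m) - 64) = 6 - (-64 + m² - 57*m) = 6 + (64 - m² + 57*m) = 70 - m² + 57*m)
-4951 - D((-26 + k)*(31 - 1)) = -4951 - (70 - ((-26 - 23)*(31 - 1))² + 57*((-26 - 23)*(31 - 1))) = -4951 - (70 - (-49*30)² + 57*(-49*30)) = -4951 - (70 - 1*(-1470)² + 57*(-1470)) = -4951 - (70 - 1*2160900 - 83790) = -4951 - (70 - 2160900 - 83790) = -4951 - 1*(-2244620) = -4951 + 2244620 = 2239669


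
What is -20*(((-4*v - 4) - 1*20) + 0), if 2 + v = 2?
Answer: 480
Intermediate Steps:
v = 0 (v = -2 + 2 = 0)
-20*(((-4*v - 4) - 1*20) + 0) = -20*(((-4*0 - 4) - 1*20) + 0) = -20*(((0 - 4) - 20) + 0) = -20*((-4 - 20) + 0) = -20*(-24 + 0) = -20*(-24) = 480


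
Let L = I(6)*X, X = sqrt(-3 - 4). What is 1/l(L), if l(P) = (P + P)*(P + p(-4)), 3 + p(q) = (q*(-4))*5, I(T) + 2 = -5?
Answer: -1/12544 + 11*I*sqrt(7)/87808 ≈ -7.9719e-5 + 0.00033144*I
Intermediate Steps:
I(T) = -7 (I(T) = -2 - 5 = -7)
p(q) = -3 - 20*q (p(q) = -3 + (q*(-4))*5 = -3 - 4*q*5 = -3 - 20*q)
X = I*sqrt(7) (X = sqrt(-7) = I*sqrt(7) ≈ 2.6458*I)
L = -7*I*sqrt(7) ≈ -18.52*I
l(P) = 2*P*(77 + P) (l(P) = (P + P)*(P + (-3 - 20*(-4))) = (2*P)*(P + (-3 + 80)) = (2*P)*(P + 77) = (2*P)*(77 + P) = 2*P*(77 + P))
1/l(L) = 1/(2*(-7*I*sqrt(7))*(77 - 7*I*sqrt(7))) = 1/(-14*I*sqrt(7)*(77 - 7*I*sqrt(7))) = I*sqrt(7)/(98*(77 - 7*I*sqrt(7)))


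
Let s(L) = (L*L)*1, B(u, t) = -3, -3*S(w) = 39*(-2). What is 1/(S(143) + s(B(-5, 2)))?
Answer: 1/35 ≈ 0.028571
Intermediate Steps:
S(w) = 26 (S(w) = -13*(-2) = -1/3*(-78) = 26)
s(L) = L**2 (s(L) = L**2*1 = L**2)
1/(S(143) + s(B(-5, 2))) = 1/(26 + (-3)**2) = 1/(26 + 9) = 1/35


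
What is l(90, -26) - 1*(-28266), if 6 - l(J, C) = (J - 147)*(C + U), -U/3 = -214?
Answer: 63384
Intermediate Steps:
U = 642 (U = -3*(-214) = 642)
l(J, C) = 6 - (-147 + J)*(642 + C) (l(J, C) = 6 - (J - 147)*(C + 642) = 6 - (-147 + J)*(642 + C))
l(90, -26) - 1*(-28266) = (94380 - 642*90 + 147*(-26) - 1*(-26)*90) - 1*(-28266) = (94380 - 57780 - 3822 + 2340) + 28266 = 35118 + 28266 = 63384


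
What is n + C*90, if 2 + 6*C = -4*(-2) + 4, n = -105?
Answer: 45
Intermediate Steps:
C = 5/3 (C = -1/3 + (-4*(-2) + 4)/6 = -1/3 + (8 + 4)/6 = -1/3 + (1/6)*12 = -1/3 + 2 = 5/3 ≈ 1.6667)
n + C*90 = -105 + (5/3)*90 = -105 + 150 = 45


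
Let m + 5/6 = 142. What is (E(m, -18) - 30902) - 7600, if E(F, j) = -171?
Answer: -38673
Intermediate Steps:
m = 847/6 (m = -⅚ + 142 = 847/6 ≈ 141.17)
(E(m, -18) - 30902) - 7600 = (-171 - 30902) - 7600 = -31073 - 7600 = -38673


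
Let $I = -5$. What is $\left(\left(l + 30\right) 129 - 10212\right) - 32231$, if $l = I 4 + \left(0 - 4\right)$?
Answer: $-41669$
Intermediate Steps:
$l = -24$ ($l = \left(-5\right) 4 + \left(0 - 4\right) = -20 + \left(0 - 4\right) = -20 - 4 = -24$)
$\left(\left(l + 30\right) 129 - 10212\right) - 32231 = \left(\left(-24 + 30\right) 129 - 10212\right) - 32231 = \left(6 \cdot 129 - 10212\right) - 32231 = \left(774 - 10212\right) - 32231 = -9438 - 32231 = -41669$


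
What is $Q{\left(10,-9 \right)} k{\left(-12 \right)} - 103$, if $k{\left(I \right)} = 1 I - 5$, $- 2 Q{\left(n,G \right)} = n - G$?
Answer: $\frac{117}{2} \approx 58.5$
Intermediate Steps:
$Q{\left(n,G \right)} = \frac{G}{2} - \frac{n}{2}$ ($Q{\left(n,G \right)} = - \frac{n - G}{2} = \frac{G}{2} - \frac{n}{2}$)
$k{\left(I \right)} = -5 + I$ ($k{\left(I \right)} = I - 5 = -5 + I$)
$Q{\left(10,-9 \right)} k{\left(-12 \right)} - 103 = \left(\frac{1}{2} \left(-9\right) - 5\right) \left(-5 - 12\right) - 103 = \left(- \frac{9}{2} - 5\right) \left(-17\right) - 103 = \left(- \frac{19}{2}\right) \left(-17\right) - 103 = \frac{323}{2} - 103 = \frac{117}{2}$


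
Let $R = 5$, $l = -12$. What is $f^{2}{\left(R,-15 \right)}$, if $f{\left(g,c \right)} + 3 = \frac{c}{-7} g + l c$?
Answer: $\frac{1726596}{49} \approx 35237.0$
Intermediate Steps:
$f{\left(g,c \right)} = -3 - 12 c - \frac{c g}{7}$ ($f{\left(g,c \right)} = -3 - \left(12 c - \frac{c}{-7} g\right) = -3 + \left(c \left(- \frac{1}{7}\right) g - 12 c\right) = -3 + \left(- \frac{c}{7} g - 12 c\right) = -3 - \left(12 c + \frac{c g}{7}\right) = -3 - 12 c - \frac{c g}{7}$)
$f^{2}{\left(R,-15 \right)} = \left(-3 - -180 - \left(- \frac{15}{7}\right) 5\right)^{2} = \left(-3 + 180 + \frac{75}{7}\right)^{2} = \left(\frac{1314}{7}\right)^{2} = \frac{1726596}{49}$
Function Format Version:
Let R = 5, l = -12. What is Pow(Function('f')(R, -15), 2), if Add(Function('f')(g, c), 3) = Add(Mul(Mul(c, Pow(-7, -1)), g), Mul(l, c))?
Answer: Rational(1726596, 49) ≈ 35237.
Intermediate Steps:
Function('f')(g, c) = Add(-3, Mul(-12, c), Mul(Rational(-1, 7), c, g)) (Function('f')(g, c) = Add(-3, Add(Mul(Mul(c, Pow(-7, -1)), g), Mul(-12, c))) = Add(-3, Add(Mul(Mul(c, Rational(-1, 7)), g), Mul(-12, c))) = Add(-3, Add(Mul(Mul(Rational(-1, 7), c), g), Mul(-12, c))) = Add(-3, Add(Mul(Rational(-1, 7), c, g), Mul(-12, c))) = Add(-3, Add(Mul(-12, c), Mul(Rational(-1, 7), c, g))) = Add(-3, Mul(-12, c), Mul(Rational(-1, 7), c, g)))
Pow(Function('f')(R, -15), 2) = Pow(Add(-3, Mul(-12, -15), Mul(Rational(-1, 7), -15, 5)), 2) = Pow(Add(-3, 180, Rational(75, 7)), 2) = Pow(Rational(1314, 7), 2) = Rational(1726596, 49)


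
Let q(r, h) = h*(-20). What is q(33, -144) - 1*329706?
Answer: -326826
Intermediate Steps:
q(r, h) = -20*h
q(33, -144) - 1*329706 = -20*(-144) - 1*329706 = 2880 - 329706 = -326826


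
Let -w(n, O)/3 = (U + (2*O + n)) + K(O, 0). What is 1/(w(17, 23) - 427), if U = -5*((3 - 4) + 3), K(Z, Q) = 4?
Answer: -1/598 ≈ -0.0016722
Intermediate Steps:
U = -10 (U = -5*(-1 + 3) = -5*2 = -10)
w(n, O) = 18 - 6*O - 3*n (w(n, O) = -3*((-10 + (2*O + n)) + 4) = -3*((-10 + (n + 2*O)) + 4) = -3*((-10 + n + 2*O) + 4) = -3*(-6 + n + 2*O) = 18 - 6*O - 3*n)
1/(w(17, 23) - 427) = 1/((18 - 6*23 - 3*17) - 427) = 1/((18 - 138 - 51) - 427) = 1/(-171 - 427) = 1/(-598) = -1/598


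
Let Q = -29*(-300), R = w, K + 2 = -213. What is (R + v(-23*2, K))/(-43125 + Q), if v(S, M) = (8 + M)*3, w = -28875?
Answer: 9832/11475 ≈ 0.85682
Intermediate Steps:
K = -215 (K = -2 - 213 = -215)
R = -28875
Q = 8700
v(S, M) = 24 + 3*M
(R + v(-23*2, K))/(-43125 + Q) = (-28875 + (24 + 3*(-215)))/(-43125 + 8700) = (-28875 + (24 - 645))/(-34425) = (-28875 - 621)*(-1/34425) = -29496*(-1/34425) = 9832/11475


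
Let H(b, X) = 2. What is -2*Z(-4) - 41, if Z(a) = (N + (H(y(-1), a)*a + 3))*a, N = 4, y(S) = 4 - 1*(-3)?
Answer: -49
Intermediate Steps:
y(S) = 7 (y(S) = 4 + 3 = 7)
Z(a) = a*(7 + 2*a) (Z(a) = (4 + (2*a + 3))*a = (4 + (3 + 2*a))*a = (7 + 2*a)*a = a*(7 + 2*a))
-2*Z(-4) - 41 = -(-8)*(7 + 2*(-4)) - 41 = -(-8)*(7 - 8) - 41 = -(-8)*(-1) - 41 = -2*4 - 41 = -8 - 41 = -49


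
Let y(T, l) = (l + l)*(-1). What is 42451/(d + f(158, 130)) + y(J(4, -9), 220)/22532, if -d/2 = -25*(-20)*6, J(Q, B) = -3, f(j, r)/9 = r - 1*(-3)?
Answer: -239654813/27055299 ≈ -8.8580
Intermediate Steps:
f(j, r) = 27 + 9*r (f(j, r) = 9*(r - 1*(-3)) = 9*(r + 3) = 9*(3 + r) = 27 + 9*r)
y(T, l) = -2*l (y(T, l) = (2*l)*(-1) = -2*l)
d = -6000 (d = -2*(-25*(-20))*6 = -1000*6 = -2*3000 = -6000)
42451/(d + f(158, 130)) + y(J(4, -9), 220)/22532 = 42451/(-6000 + (27 + 9*130)) - 2*220/22532 = 42451/(-6000 + (27 + 1170)) - 440*1/22532 = 42451/(-6000 + 1197) - 110/5633 = 42451/(-4803) - 110/5633 = 42451*(-1/4803) - 110/5633 = -42451/4803 - 110/5633 = -239654813/27055299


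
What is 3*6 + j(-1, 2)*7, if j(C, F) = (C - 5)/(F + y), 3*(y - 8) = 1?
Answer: 432/31 ≈ 13.935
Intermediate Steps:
y = 25/3 (y = 8 + (⅓)*1 = 8 + ⅓ = 25/3 ≈ 8.3333)
j(C, F) = (-5 + C)/(25/3 + F) (j(C, F) = (C - 5)/(F + 25/3) = (-5 + C)/(25/3 + F))
3*6 + j(-1, 2)*7 = 3*6 + (3*(-5 - 1)/(25 + 3*2))*7 = 18 + (3*(-6)/(25 + 6))*7 = 18 + (3*(-6)/31)*7 = 18 + (3*(1/31)*(-6))*7 = 18 - 18/31*7 = 18 - 126/31 = 432/31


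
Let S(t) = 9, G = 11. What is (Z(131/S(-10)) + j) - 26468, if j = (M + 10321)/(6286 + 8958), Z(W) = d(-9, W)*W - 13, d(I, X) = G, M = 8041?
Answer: -1805477707/68598 ≈ -26320.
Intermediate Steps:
d(I, X) = 11
Z(W) = -13 + 11*W (Z(W) = 11*W - 13 = -13 + 11*W)
j = 9181/7622 (j = (8041 + 10321)/(6286 + 8958) = 18362/15244 = 18362*(1/15244) = 9181/7622 ≈ 1.2045)
(Z(131/S(-10)) + j) - 26468 = ((-13 + 11*(131/9)) + 9181/7622) - 26468 = ((-13 + 1441/9) + 9181/7622) - 26468 = (1324/9 + 9181/7622) - 26468 = 10174157/68598 - 26468 = -1805477707/68598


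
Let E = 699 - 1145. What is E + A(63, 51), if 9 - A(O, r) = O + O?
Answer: -563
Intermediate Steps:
A(O, r) = 9 - 2*O (A(O, r) = 9 - (O + O) = 9 - 2*O)
E = -446
E + A(63, 51) = -446 + (9 - 2*63) = -446 + (9 - 126) = -446 - 117 = -563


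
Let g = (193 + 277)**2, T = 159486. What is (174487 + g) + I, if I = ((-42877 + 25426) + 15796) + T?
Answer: 553218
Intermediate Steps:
I = 157831 (I = ((-42877 + 25426) + 15796) + 159486 = (-17451 + 15796) + 159486 = -1655 + 159486 = 157831)
g = 220900 (g = 470**2 = 220900)
(174487 + g) + I = (174487 + 220900) + 157831 = 395387 + 157831 = 553218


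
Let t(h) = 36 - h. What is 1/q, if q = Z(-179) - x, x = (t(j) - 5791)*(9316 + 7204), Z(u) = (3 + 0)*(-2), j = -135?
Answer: 1/92842394 ≈ 1.0771e-8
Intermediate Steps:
Z(u) = -6 (Z(u) = 3*(-2) = -6)
x = -92842400 (x = ((36 - 1*(-135)) - 5791)*(9316 + 7204) = ((36 + 135) - 5791)*16520 = (171 - 5791)*16520 = -5620*16520 = -92842400)
q = 92842394 (q = -6 - 1*(-92842400) = -6 + 92842400 = 92842394)
1/q = 1/92842394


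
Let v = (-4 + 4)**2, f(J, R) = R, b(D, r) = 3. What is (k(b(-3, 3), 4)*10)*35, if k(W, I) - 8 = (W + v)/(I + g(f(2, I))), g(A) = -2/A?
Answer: 3100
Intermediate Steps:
v = 0 (v = 0**2 = 0)
k(W, I) = 8 + W/(I - 2/I) (k(W, I) = 8 + (W + 0)/(I - 2/I) = 8 + W/(I - 2/I))
(k(b(-3, 3), 4)*10)*35 = (((-16 + 4*(3 + 8*4))/(-2 + 4**2))*10)*35 = (((-16 + 4*(3 + 32))/(-2 + 16))*10)*35 = (((-16 + 4*35)/14)*10)*35 = (((-16 + 140)/14)*10)*35 = (((1/14)*124)*10)*35 = ((62/7)*10)*35 = (620/7)*35 = 3100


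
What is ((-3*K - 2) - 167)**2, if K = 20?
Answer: 52441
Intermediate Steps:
((-3*K - 2) - 167)**2 = ((-3*20 - 2) - 167)**2 = ((-60 - 2) - 167)**2 = (-62 - 167)**2 = (-229)**2 = 52441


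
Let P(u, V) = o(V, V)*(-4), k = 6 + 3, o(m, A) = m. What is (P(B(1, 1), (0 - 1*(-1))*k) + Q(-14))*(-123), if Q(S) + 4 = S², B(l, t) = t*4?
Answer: -19188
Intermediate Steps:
k = 9
B(l, t) = 4*t
P(u, V) = -4*V (P(u, V) = V*(-4) = -4*V)
Q(S) = -4 + S²
(P(B(1, 1), (0 - 1*(-1))*k) + Q(-14))*(-123) = (-4*(0 - 1*(-1))*9 + (-4 + (-14)²))*(-123) = (-4*(0 + 1)*9 + (-4 + 196))*(-123) = (-4*9 + 192)*(-123) = (-36 + 192)*(-123) = 156*(-123) = -19188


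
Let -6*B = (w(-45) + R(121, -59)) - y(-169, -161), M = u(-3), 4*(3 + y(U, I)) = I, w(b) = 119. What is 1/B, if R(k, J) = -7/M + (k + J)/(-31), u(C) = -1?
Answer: -8/223 ≈ -0.035874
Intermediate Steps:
y(U, I) = -3 + I/4
M = -1
R(k, J) = 7 - J/31 - k/31 (R(k, J) = -7/(-1) + (k + J)/(-31) = -7*(-1) + (J + k)*(-1/31) = 7 + (-J/31 - k/31) = 7 - J/31 - k/31)
B = -223/8 (B = -((119 + (7 - 1/31*(-59) - 1/31*121)) - (-3 + (¼)*(-161)))/6 = -((119 + (7 + 59/31 - 121/31)) - (-3 - 161/4))/6 = -((119 + 5) - 1*(-173/4))/6 = -(124 + 173/4)/6 = -⅙*669/4 = -223/8 ≈ -27.875)
1/B = 1/(-223/8) = -8/223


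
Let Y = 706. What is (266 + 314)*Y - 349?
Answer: 409131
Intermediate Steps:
(266 + 314)*Y - 349 = (266 + 314)*706 - 349 = 580*706 - 349 = 409480 - 349 = 409131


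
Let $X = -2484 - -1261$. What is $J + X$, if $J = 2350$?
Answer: $1127$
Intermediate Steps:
$X = -1223$ ($X = -2484 + 1261 = -1223$)
$J + X = 2350 - 1223 = 1127$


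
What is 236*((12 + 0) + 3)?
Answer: 3540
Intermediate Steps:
236*((12 + 0) + 3) = 236*(12 + 3) = 236*15 = 3540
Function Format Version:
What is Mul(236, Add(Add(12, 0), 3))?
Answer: 3540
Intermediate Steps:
Mul(236, Add(Add(12, 0), 3)) = Mul(236, Add(12, 3)) = Mul(236, 15) = 3540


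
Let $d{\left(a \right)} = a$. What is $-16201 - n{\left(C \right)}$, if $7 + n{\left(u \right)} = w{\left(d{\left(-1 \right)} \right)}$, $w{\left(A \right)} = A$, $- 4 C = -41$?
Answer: $-16193$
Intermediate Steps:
$C = \frac{41}{4}$ ($C = \left(- \frac{1}{4}\right) \left(-41\right) = \frac{41}{4} \approx 10.25$)
$n{\left(u \right)} = -8$ ($n{\left(u \right)} = -7 - 1 = -8$)
$-16201 - n{\left(C \right)} = -16201 - -8 = -16201 + 8 = -16193$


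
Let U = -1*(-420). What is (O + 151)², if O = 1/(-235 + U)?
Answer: 780420096/34225 ≈ 22803.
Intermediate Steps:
U = 420
O = 1/185 (O = 1/(-235 + 420) = 1/185 ≈ 0.0054054)
(O + 151)² = (1/185 + 151)² = (27936/185)² = 780420096/34225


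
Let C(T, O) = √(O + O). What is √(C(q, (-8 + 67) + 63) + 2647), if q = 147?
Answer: √(2647 + 2*√61) ≈ 51.601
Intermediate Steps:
C(T, O) = √2*√O (C(T, O) = √(2*O) = √2*√O)
√(C(q, (-8 + 67) + 63) + 2647) = √(√2*√((-8 + 67) + 63) + 2647) = √(√2*√(59 + 63) + 2647) = √(√2*√122 + 2647) = √(2*√61 + 2647) = √(2647 + 2*√61)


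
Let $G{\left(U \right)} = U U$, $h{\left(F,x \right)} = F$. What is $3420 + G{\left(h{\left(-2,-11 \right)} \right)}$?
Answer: $3424$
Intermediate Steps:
$G{\left(U \right)} = U^{2}$
$3420 + G{\left(h{\left(-2,-11 \right)} \right)} = 3420 + \left(-2\right)^{2} = 3420 + 4 = 3424$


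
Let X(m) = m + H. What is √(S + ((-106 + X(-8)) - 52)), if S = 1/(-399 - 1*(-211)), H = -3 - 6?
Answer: I*√1546347/94 ≈ 13.229*I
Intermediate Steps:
H = -9
X(m) = -9 + m (X(m) = m - 9 = -9 + m)
S = -1/188 (S = 1/(-399 + 211) = 1/(-188) = -1/188 ≈ -0.0053191)
√(S + ((-106 + X(-8)) - 52)) = √(-1/188 + ((-106 + (-9 - 8)) - 52)) = √(-1/188 + ((-106 - 17) - 52)) = √(-1/188 + (-123 - 52)) = √(-1/188 - 175) = √(-32901/188) = I*√1546347/94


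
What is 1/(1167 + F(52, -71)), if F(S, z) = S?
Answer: 1/1219 ≈ 0.00082034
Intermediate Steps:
1/(1167 + F(52, -71)) = 1/(1167 + 52) = 1/1219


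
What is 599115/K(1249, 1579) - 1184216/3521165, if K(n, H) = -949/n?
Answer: -2634870002270759/3341585585 ≈ -7.8851e+5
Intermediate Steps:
599115/K(1249, 1579) - 1184216/3521165 = 599115/((-949/1249)) - 1184216/3521165 = 599115/((-949*1/1249)) - 1184216*1/3521165 = 599115/(-949/1249) - 1184216/3521165 = 599115*(-1249/949) - 1184216/3521165 = -748294635/949 - 1184216/3521165 = -2634870002270759/3341585585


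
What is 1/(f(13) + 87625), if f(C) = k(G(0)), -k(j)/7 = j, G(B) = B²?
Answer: 1/87625 ≈ 1.1412e-5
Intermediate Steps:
k(j) = -7*j
f(C) = 0 (f(C) = -7*0² = -7*0 = 0)
1/(f(13) + 87625) = 1/(0 + 87625) = 1/87625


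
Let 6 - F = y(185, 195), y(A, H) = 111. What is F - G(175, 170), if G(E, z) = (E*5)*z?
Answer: -148855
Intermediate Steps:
G(E, z) = 5*E*z (G(E, z) = (5*E)*z = 5*E*z)
F = -105 (F = 6 - 1*111 = 6 - 111 = -105)
F - G(175, 170) = -105 - 5*175*170 = -105 - 1*148750 = -105 - 148750 = -148855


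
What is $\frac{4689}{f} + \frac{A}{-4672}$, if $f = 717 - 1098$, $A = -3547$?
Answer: $- \frac{6851867}{593344} \approx -11.548$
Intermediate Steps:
$f = -381$ ($f = 717 - 1098 = -381$)
$\frac{4689}{f} + \frac{A}{-4672} = \frac{4689}{-381} - \frac{3547}{-4672} = 4689 \left(- \frac{1}{381}\right) - - \frac{3547}{4672} = - \frac{1563}{127} + \frac{3547}{4672} = - \frac{6851867}{593344}$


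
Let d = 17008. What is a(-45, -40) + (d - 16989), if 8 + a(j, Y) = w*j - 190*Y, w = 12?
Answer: 7071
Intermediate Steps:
a(j, Y) = -8 - 190*Y + 12*j (a(j, Y) = -8 + (12*j - 190*Y) = -8 + (-190*Y + 12*j) = -8 - 190*Y + 12*j)
a(-45, -40) + (d - 16989) = (-8 - 190*(-40) + 12*(-45)) + (17008 - 16989) = (-8 + 7600 - 540) + 19 = 7052 + 19 = 7071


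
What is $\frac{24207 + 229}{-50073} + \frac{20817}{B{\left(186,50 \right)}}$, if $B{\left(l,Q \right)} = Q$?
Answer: $\frac{1041147841}{2503650} \approx 415.85$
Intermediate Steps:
$\frac{24207 + 229}{-50073} + \frac{20817}{B{\left(186,50 \right)}} = \frac{24207 + 229}{-50073} + \frac{20817}{50} = 24436 \left(- \frac{1}{50073}\right) + 20817 \cdot \frac{1}{50} = - \frac{24436}{50073} + \frac{20817}{50} = \frac{1041147841}{2503650}$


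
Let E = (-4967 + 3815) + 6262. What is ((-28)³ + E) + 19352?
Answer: 2510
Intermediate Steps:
E = 5110 (E = -1152 + 6262 = 5110)
((-28)³ + E) + 19352 = ((-28)³ + 5110) + 19352 = (-21952 + 5110) + 19352 = -16842 + 19352 = 2510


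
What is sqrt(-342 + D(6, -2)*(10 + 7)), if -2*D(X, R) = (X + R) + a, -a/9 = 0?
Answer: 2*I*sqrt(94) ≈ 19.391*I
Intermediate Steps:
a = 0 (a = -9*0 = 0)
D(X, R) = -R/2 - X/2 (D(X, R) = -((X + R) + 0)/2 = -((R + X) + 0)/2 = -(R + X)/2 = -R/2 - X/2)
sqrt(-342 + D(6, -2)*(10 + 7)) = sqrt(-342 + (-1/2*(-2) - 1/2*6)*(10 + 7)) = sqrt(-342 + (1 - 3)*17) = sqrt(-342 - 2*17) = sqrt(-342 - 34) = sqrt(-376) = 2*I*sqrt(94)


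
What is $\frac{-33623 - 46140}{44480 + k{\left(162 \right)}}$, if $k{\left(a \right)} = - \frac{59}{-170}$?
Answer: $- \frac{13559710}{7561659} \approx -1.7932$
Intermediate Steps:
$k{\left(a \right)} = \frac{59}{170}$ ($k{\left(a \right)} = \left(-59\right) \left(- \frac{1}{170}\right) = \frac{59}{170}$)
$\frac{-33623 - 46140}{44480 + k{\left(162 \right)}} = \frac{-33623 - 46140}{44480 + \frac{59}{170}} = - \frac{79763}{\frac{7561659}{170}} = \left(-79763\right) \frac{170}{7561659} = - \frac{13559710}{7561659}$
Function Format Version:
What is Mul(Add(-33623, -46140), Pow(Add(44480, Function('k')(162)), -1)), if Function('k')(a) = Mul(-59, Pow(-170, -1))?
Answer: Rational(-13559710, 7561659) ≈ -1.7932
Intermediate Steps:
Function('k')(a) = Rational(59, 170) (Function('k')(a) = Mul(-59, Rational(-1, 170)) = Rational(59, 170))
Mul(Add(-33623, -46140), Pow(Add(44480, Function('k')(162)), -1)) = Mul(Add(-33623, -46140), Pow(Add(44480, Rational(59, 170)), -1)) = Mul(-79763, Pow(Rational(7561659, 170), -1)) = Mul(-79763, Rational(170, 7561659)) = Rational(-13559710, 7561659)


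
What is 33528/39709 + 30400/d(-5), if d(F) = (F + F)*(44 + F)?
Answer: -119407768/1548651 ≈ -77.104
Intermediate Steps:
d(F) = 2*F*(44 + F) (d(F) = (2*F)*(44 + F) = 2*F*(44 + F))
33528/39709 + 30400/d(-5) = 33528/39709 + 30400/((2*(-5)*(44 - 5))) = 33528*(1/39709) + 30400/((2*(-5)*39)) = 33528/39709 + 30400/(-390) = 33528/39709 + 30400*(-1/390) = 33528/39709 - 3040/39 = -119407768/1548651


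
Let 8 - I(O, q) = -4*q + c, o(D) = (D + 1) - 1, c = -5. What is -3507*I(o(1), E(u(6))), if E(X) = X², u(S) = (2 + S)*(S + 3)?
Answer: -72766743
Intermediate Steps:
u(S) = (2 + S)*(3 + S)
o(D) = D (o(D) = (1 + D) - 1 = D)
I(O, q) = 13 + 4*q (I(O, q) = 8 - (-4*q - 5) = 8 - (-5 - 4*q) = 8 + (5 + 4*q) = 13 + 4*q)
-3507*I(o(1), E(u(6))) = -3507*(13 + 4*(6 + 6² + 5*6)²) = -3507*(13 + 4*(6 + 36 + 30)²) = -3507*(13 + 4*72²) = -3507*(13 + 4*5184) = -3507*(13 + 20736) = -3507*20749 = -72766743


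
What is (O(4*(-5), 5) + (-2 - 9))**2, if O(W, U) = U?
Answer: 36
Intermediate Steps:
(O(4*(-5), 5) + (-2 - 9))**2 = (5 + (-2 - 9))**2 = (5 - 11)**2 = (-6)**2 = 36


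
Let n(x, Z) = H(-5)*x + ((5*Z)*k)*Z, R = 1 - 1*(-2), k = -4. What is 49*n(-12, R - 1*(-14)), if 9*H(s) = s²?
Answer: -854560/3 ≈ -2.8485e+5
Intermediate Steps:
H(s) = s²/9
R = 3 (R = 1 + 2 = 3)
n(x, Z) = -20*Z² + 25*x/9 (n(x, Z) = ((⅑)*(-5)²)*x + ((5*Z)*(-4))*Z = ((⅑)*25)*x + (-20*Z)*Z = 25*x/9 - 20*Z² = -20*Z² + 25*x/9)
49*n(-12, R - 1*(-14)) = 49*(-20*(3 - 1*(-14))² + (25/9)*(-12)) = 49*(-20*(3 + 14)² - 100/3) = 49*(-20*17² - 100/3) = 49*(-20*289 - 100/3) = 49*(-5780 - 100/3) = 49*(-17440/3) = -854560/3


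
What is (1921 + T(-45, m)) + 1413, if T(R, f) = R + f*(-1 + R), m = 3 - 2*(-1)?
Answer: 3059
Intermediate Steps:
m = 5 (m = 3 + 2 = 5)
(1921 + T(-45, m)) + 1413 = (1921 + (-45 - 1*5 - 45*5)) + 1413 = (1921 + (-45 - 5 - 225)) + 1413 = (1921 - 275) + 1413 = 1646 + 1413 = 3059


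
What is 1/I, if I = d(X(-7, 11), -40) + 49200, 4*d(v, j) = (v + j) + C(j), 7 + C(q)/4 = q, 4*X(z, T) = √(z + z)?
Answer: 6290304/309124409479 - 8*I*√14/309124409479 ≈ 2.0349e-5 - 9.6832e-11*I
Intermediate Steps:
X(z, T) = √2*√z/4 (X(z, T) = √(z + z)/4 = √(2*z)/4 = (√2*√z)/4 = √2*√z/4)
C(q) = -28 + 4*q
d(v, j) = -7 + v/4 + 5*j/4 (d(v, j) = ((v + j) + (-28 + 4*j))/4 = ((j + v) + (-28 + 4*j))/4 = (-28 + v + 5*j)/4 = -7 + v/4 + 5*j/4)
I = 49143 + I*√14/16 (I = (-7 + (√2*√(-7)/4)/4 + (5/4)*(-40)) + 49200 = (-7 + (√2*(I*√7)/4)/4 - 50) + 49200 = (-7 + (I*√14/4)/4 - 50) + 49200 = (-7 + I*√14/16 - 50) + 49200 = (-57 + I*√14/16) + 49200 = 49143 + I*√14/16 ≈ 49143.0 + 0.23385*I)
1/I = 1/(49143 + I*√14/16)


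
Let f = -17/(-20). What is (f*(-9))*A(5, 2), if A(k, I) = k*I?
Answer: -153/2 ≈ -76.500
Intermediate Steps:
A(k, I) = I*k
f = 17/20 (f = -17*(-1/20) = 17/20 ≈ 0.85000)
(f*(-9))*A(5, 2) = ((17/20)*(-9))*(2*5) = -153/20*10 = -153/2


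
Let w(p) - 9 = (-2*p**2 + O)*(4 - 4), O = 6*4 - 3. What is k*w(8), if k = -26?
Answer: -234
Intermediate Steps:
O = 21 (O = 24 - 3 = 21)
w(p) = 9 (w(p) = 9 + (-2*p**2 + 21)*(4 - 4) = 9 + (21 - 2*p**2)*0 = 9 + 0 = 9)
k*w(8) = -26*9 = -234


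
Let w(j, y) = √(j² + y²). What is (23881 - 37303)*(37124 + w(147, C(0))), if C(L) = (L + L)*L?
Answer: -500251362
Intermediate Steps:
C(L) = 2*L² (C(L) = (2*L)*L = 2*L²)
(23881 - 37303)*(37124 + w(147, C(0))) = (23881 - 37303)*(37124 + √(147² + (2*0²)²)) = -13422*(37124 + √(21609 + (2*0)²)) = -13422*(37124 + √(21609 + 0²)) = -13422*(37124 + √(21609 + 0)) = -13422*(37124 + √21609) = -13422*(37124 + 147) = -13422*37271 = -500251362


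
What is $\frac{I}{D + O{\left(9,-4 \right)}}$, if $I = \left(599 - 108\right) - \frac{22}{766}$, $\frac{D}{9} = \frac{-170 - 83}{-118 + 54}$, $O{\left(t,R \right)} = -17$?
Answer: $\frac{12034688}{455387} \approx 26.427$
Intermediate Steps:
$D = \frac{2277}{64}$ ($D = 9 \frac{-170 - 83}{-118 + 54} = 9 \left(- \frac{253}{-64}\right) = 9 \left(\left(-253\right) \left(- \frac{1}{64}\right)\right) = 9 \cdot \frac{253}{64} = \frac{2277}{64} \approx 35.578$)
$I = \frac{188042}{383}$ ($I = 491 - \frac{11}{383} = \frac{188042}{383} \approx 490.97$)
$\frac{I}{D + O{\left(9,-4 \right)}} = \frac{1}{\frac{2277}{64} - 17} \cdot \frac{188042}{383} = \frac{1}{\frac{1189}{64}} \cdot \frac{188042}{383} = \frac{64}{1189} \cdot \frac{188042}{383} = \frac{12034688}{455387}$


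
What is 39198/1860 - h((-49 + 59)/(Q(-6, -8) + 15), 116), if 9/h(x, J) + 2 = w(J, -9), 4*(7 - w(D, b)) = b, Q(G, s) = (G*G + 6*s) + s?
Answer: 178297/8990 ≈ 19.833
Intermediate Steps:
Q(G, s) = G**2 + 7*s (Q(G, s) = (G**2 + 6*s) + s = G**2 + 7*s)
w(D, b) = 7 - b/4
h(x, J) = 36/29 (h(x, J) = 9/(-2 + (7 - 1/4*(-9))) = 9/(-2 + (7 + 9/4)) = 9/(-2 + 37/4) = 9/(29/4) = 9*(4/29) = 36/29)
39198/1860 - h((-49 + 59)/(Q(-6, -8) + 15), 116) = 39198/1860 - 1*36/29 = 39198*(1/1860) - 36/29 = 6533/310 - 36/29 = 178297/8990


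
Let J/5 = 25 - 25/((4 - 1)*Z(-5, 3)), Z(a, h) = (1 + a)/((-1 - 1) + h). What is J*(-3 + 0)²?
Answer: 4875/4 ≈ 1218.8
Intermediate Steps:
Z(a, h) = (1 + a)/(-2 + h)
J = 1625/12 (J = 5*(25 - 25/((4 - 1)*((1 - 5)/(-2 + 3)))) = 5*(25 - 25/(3*(-4/1))) = 5*(25 - 25/(3*(1*(-4)))) = 5*(25 - 25/(3*(-4))) = 5*(25 - 25/(-12)) = 5*(25 - 25*(-1)/12) = 5*(25 - 1*(-25/12)) = 5*(25 + 25/12) = 5*(325/12) = 1625/12 ≈ 135.42)
J*(-3 + 0)² = 1625*(-3 + 0)²/12 = (1625/12)*(-3)² = (1625/12)*9 = 4875/4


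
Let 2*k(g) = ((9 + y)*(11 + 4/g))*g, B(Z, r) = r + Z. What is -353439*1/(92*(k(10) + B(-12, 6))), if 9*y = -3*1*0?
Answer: -117813/15548 ≈ -7.5774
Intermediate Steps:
B(Z, r) = Z + r
y = 0 (y = (-3*1*0)/9 = (-3*0)/9 = (1/9)*0 = 0)
k(g) = g*(99 + 36/g)/2 (k(g) = (((9 + 0)*(11 + 4/g))*g)/2 = ((9*(11 + 4/g))*g)/2 = ((99 + 36/g)*g)/2 = (g*(99 + 36/g))/2 = g*(99 + 36/g)/2)
-353439*1/(92*(k(10) + B(-12, 6))) = -353439*1/(92*((18 + (99/2)*10) + (-12 + 6))) = -353439*1/(92*((18 + 495) - 6)) = -353439*1/(92*(513 - 6)) = -353439/(92*507) = -353439/46644 = -353439*1/46644 = -117813/15548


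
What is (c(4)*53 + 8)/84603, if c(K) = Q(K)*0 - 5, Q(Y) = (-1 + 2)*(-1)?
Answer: -257/84603 ≈ -0.0030377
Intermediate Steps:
Q(Y) = -1 (Q(Y) = 1*(-1) = -1)
c(K) = -5 (c(K) = -1*0 - 5 = 0 - 5 = -5)
(c(4)*53 + 8)/84603 = (-5*53 + 8)/84603 = (-265 + 8)*(1/84603) = -257*1/84603 = -257/84603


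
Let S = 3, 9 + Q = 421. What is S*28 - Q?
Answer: -328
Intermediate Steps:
Q = 412 (Q = -9 + 421 = 412)
S*28 - Q = 3*28 - 1*412 = 84 - 412 = -328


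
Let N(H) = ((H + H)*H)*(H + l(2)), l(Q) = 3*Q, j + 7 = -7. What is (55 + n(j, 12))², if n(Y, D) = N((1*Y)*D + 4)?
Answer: 72234377844561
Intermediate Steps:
j = -14 (j = -7 - 7 = -14)
N(H) = 2*H²*(6 + H) (N(H) = ((H + H)*H)*(H + 3*2) = ((2*H)*H)*(H + 6) = (2*H²)*(6 + H) = 2*H²*(6 + H))
n(Y, D) = 2*(4 + D*Y)²*(10 + D*Y) (n(Y, D) = 2*((1*Y)*D + 4)²*(6 + ((1*Y)*D + 4)) = 2*(Y*D + 4)²*(6 + (Y*D + 4)) = 2*(D*Y + 4)²*(6 + (D*Y + 4)) = 2*(4 + D*Y)²*(6 + (4 + D*Y)) = 2*(4 + D*Y)²*(10 + D*Y))
(55 + n(j, 12))² = (55 + 2*(4 + 12*(-14))²*(10 + 12*(-14)))² = (55 + 2*(4 - 168)²*(10 - 168))² = (55 + 2*(-164)²*(-158))² = (55 + 2*26896*(-158))² = (55 - 8499136)² = (-8499081)² = 72234377844561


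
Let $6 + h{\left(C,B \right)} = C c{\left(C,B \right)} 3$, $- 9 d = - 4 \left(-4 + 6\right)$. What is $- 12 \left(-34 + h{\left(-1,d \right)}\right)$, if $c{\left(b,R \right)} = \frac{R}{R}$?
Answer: $516$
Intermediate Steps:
$c{\left(b,R \right)} = 1$
$d = \frac{8}{9}$ ($d = - \frac{\left(-4\right) \left(-4 + 6\right)}{9} = - \frac{\left(-4\right) 2}{9} = \left(- \frac{1}{9}\right) \left(-8\right) = \frac{8}{9} \approx 0.88889$)
$h{\left(C,B \right)} = -6 + 3 C$ ($h{\left(C,B \right)} = -6 + C 1 \cdot 3 = -6 + C 3 = -6 + 3 C$)
$- 12 \left(-34 + h{\left(-1,d \right)}\right) = - 12 \left(-34 + \left(-6 + 3 \left(-1\right)\right)\right) = - 12 \left(-34 - 9\right) = \left(-12\right) \left(-43\right) = 516$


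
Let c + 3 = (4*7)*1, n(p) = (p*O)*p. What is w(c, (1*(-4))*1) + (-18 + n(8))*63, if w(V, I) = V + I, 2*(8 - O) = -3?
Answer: 37191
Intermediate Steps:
O = 19/2 (O = 8 - ½*(-3) = 8 + 3/2 = 19/2 ≈ 9.5000)
n(p) = 19*p²/2 (n(p) = (p*(19/2))*p = (19*p/2)*p = 19*p²/2)
c = 25 (c = -3 + (4*7)*1 = -3 + 28*1 = -3 + 28 = 25)
w(V, I) = I + V
w(c, (1*(-4))*1) + (-18 + n(8))*63 = ((1*(-4))*1 + 25) + (-18 + (19/2)*8²)*63 = (-4*1 + 25) + (-18 + (19/2)*64)*63 = (-4 + 25) + (-18 + 608)*63 = 21 + 590*63 = 21 + 37170 = 37191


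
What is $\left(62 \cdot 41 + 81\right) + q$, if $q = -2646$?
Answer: $-23$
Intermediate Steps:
$\left(62 \cdot 41 + 81\right) + q = \left(62 \cdot 41 + 81\right) - 2646 = \left(2542 + 81\right) - 2646 = 2623 - 2646 = -23$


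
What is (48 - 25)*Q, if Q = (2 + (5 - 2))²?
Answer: 575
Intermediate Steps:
Q = 25 (Q = (2 + 3)² = 5² = 25)
(48 - 25)*Q = (48 - 25)*25 = 23*25 = 575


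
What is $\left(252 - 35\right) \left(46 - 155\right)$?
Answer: $-23653$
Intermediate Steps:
$\left(252 - 35\right) \left(46 - 155\right) = \left(252 - 35\right) \left(-109\right) = 217 \left(-109\right) = -23653$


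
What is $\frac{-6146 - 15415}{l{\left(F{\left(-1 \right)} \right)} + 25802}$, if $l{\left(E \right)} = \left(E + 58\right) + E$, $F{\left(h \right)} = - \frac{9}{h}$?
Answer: $- \frac{7187}{8626} \approx -0.83318$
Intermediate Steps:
$l{\left(E \right)} = 58 + 2 E$ ($l{\left(E \right)} = \left(58 + E\right) + E = 58 + 2 E$)
$\frac{-6146 - 15415}{l{\left(F{\left(-1 \right)} \right)} + 25802} = \frac{-6146 - 15415}{\left(58 + 2 \left(- \frac{9}{-1}\right)\right) + 25802} = - \frac{21561}{\left(58 + 2 \left(\left(-9\right) \left(-1\right)\right)\right) + 25802} = - \frac{21561}{\left(58 + 2 \cdot 9\right) + 25802} = - \frac{21561}{\left(58 + 18\right) + 25802} = - \frac{21561}{76 + 25802} = - \frac{21561}{25878} = \left(-21561\right) \frac{1}{25878} = - \frac{7187}{8626}$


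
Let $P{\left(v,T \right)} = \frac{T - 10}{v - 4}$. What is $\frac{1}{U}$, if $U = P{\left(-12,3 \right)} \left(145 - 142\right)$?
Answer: $\frac{16}{21} \approx 0.7619$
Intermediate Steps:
$P{\left(v,T \right)} = \frac{-10 + T}{-4 + v}$
$U = \frac{21}{16}$ ($U = \frac{-10 + 3}{-4 - 12} \left(145 - 142\right) = \frac{1}{-16} \left(-7\right) 3 = \left(- \frac{1}{16}\right) \left(-7\right) 3 = \frac{7}{16} \cdot 3 = \frac{21}{16} \approx 1.3125$)
$\frac{1}{U} = \frac{1}{\frac{21}{16}} = \frac{16}{21}$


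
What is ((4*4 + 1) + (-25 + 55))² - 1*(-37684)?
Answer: 39893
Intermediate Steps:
((4*4 + 1) + (-25 + 55))² - 1*(-37684) = ((16 + 1) + 30)² + 37684 = (17 + 30)² + 37684 = 47² + 37684 = 2209 + 37684 = 39893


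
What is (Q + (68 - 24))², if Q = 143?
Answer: 34969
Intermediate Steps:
(Q + (68 - 24))² = (143 + (68 - 24))² = (143 + 44)² = 187² = 34969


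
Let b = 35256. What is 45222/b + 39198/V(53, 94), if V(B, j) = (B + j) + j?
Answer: 232143865/1416116 ≈ 163.93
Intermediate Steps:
V(B, j) = B + 2*j
45222/b + 39198/V(53, 94) = 45222/35256 + 39198/(53 + 2*94) = 45222*(1/35256) + 39198/(53 + 188) = 7537/5876 + 39198/241 = 232143865/1416116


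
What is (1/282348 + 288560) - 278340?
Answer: 2885596561/282348 ≈ 10220.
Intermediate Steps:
(1/282348 + 288560) - 278340 = 81474338881/282348 - 278340 = 2885596561/282348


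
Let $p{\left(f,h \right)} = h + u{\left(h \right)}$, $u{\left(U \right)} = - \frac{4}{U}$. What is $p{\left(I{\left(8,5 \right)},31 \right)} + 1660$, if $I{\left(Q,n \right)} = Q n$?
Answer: $\frac{52417}{31} \approx 1690.9$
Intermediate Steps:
$p{\left(f,h \right)} = h - \frac{4}{h}$
$p{\left(I{\left(8,5 \right)},31 \right)} + 1660 = \left(31 - \frac{4}{31}\right) + 1660 = \frac{957}{31} + 1660 = \frac{52417}{31}$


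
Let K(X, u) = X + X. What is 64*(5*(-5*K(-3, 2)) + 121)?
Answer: 17344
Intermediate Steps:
K(X, u) = 2*X
64*(5*(-5*K(-3, 2)) + 121) = 64*(5*(-10*(-3)) + 121) = 64*(5*(-5*(-6)) + 121) = 64*(5*30 + 121) = 64*(150 + 121) = 64*271 = 17344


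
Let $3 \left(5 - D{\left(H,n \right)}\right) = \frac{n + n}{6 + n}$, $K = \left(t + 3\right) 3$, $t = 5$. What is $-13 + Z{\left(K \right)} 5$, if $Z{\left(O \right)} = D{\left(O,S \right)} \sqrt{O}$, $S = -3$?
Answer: $-13 + \frac{170 \sqrt{6}}{3} \approx 125.8$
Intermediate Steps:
$K = 24$ ($K = \left(5 + 3\right) 3 = 8 \cdot 3 = 24$)
$D{\left(H,n \right)} = 5 - \frac{2 n}{3 \left(6 + n\right)}$ ($D{\left(H,n \right)} = 5 - \frac{\left(n + n\right) \frac{1}{6 + n}}{3} = 5 - \frac{2 n \frac{1}{6 + n}}{3} = 5 - \frac{2 n}{3 \left(6 + n\right)}$)
$Z{\left(O \right)} = \frac{17 \sqrt{O}}{3}$ ($Z{\left(O \right)} = \frac{90 + 13 \left(-3\right)}{3 \left(6 - 3\right)} \sqrt{O} = \frac{90 - 39}{3 \cdot 3} \sqrt{O} = \frac{1}{3} \cdot \frac{1}{3} \cdot 51 \sqrt{O} = \frac{17 \sqrt{O}}{3}$)
$-13 + Z{\left(K \right)} 5 = -13 + \frac{17 \sqrt{24}}{3} \cdot 5 = -13 + \frac{17 \cdot 2 \sqrt{6}}{3} \cdot 5 = -13 + \frac{34 \sqrt{6}}{3} \cdot 5 = -13 + \frac{170 \sqrt{6}}{3}$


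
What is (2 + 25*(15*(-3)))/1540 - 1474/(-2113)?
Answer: -102939/3254020 ≈ -0.031634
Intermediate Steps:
(2 + 25*(15*(-3)))/1540 - 1474/(-2113) = (2 + 25*(-45))*(1/1540) - 1474*(-1/2113) = (2 - 1125)*(1/1540) + 1474/2113 = -1123*1/1540 + 1474/2113 = -1123/1540 + 1474/2113 = -102939/3254020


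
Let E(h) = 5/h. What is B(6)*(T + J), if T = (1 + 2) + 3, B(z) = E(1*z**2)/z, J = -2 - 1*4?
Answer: 0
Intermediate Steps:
J = -6 (J = -2 - 4 = -6)
B(z) = 5/z**3 (B(z) = (5/((1*z**2)))/z = (5/(z**2))/z = (5/z**2)/z = 5/z**3)
T = 6 (T = 3 + 3 = 6)
B(6)*(T + J) = (5/6**3)*(6 - 6) = (5*(1/216))*0 = (5/216)*0 = 0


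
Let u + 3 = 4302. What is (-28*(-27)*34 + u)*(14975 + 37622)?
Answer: 1578067791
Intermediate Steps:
u = 4299 (u = -3 + 4302 = 4299)
(-28*(-27)*34 + u)*(14975 + 37622) = (-28*(-27)*34 + 4299)*(14975 + 37622) = (756*34 + 4299)*52597 = (25704 + 4299)*52597 = 30003*52597 = 1578067791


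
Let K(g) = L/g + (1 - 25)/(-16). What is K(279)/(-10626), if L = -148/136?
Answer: -3548/25199559 ≈ -0.00014080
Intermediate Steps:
L = -37/34 (L = -148*1/136 = -37/34 ≈ -1.0882)
K(g) = 3/2 - 37/(34*g) (K(g) = -37/(34*g) + (1 - 25)/(-16) = -37/(34*g) - 24*(-1/16) = -37/(34*g) + 3/2 = 3/2 - 37/(34*g))
K(279)/(-10626) = ((1/34)*(-37 + 51*279)/279)/(-10626) = ((1/34)*(1/279)*(-37 + 14229))*(-1/10626) = ((1/34)*(1/279)*14192)*(-1/10626) = (7096/4743)*(-1/10626) = -3548/25199559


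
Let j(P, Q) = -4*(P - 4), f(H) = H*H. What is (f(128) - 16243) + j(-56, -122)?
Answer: 381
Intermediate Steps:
f(H) = H**2
j(P, Q) = 16 - 4*P (j(P, Q) = -4*(-4 + P) = 16 - 4*P)
(f(128) - 16243) + j(-56, -122) = (128**2 - 16243) + (16 - 4*(-56)) = (16384 - 16243) + (16 + 224) = 141 + 240 = 381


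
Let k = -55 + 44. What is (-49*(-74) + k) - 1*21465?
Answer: -17850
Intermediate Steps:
k = -11
(-49*(-74) + k) - 1*21465 = (-49*(-74) - 11) - 1*21465 = (3626 - 11) - 21465 = 3615 - 21465 = -17850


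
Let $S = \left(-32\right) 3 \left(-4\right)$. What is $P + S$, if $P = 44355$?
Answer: $44739$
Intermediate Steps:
$S = 384$ ($S = \left(-96\right) \left(-4\right) = 384$)
$P + S = 44355 + 384 = 44739$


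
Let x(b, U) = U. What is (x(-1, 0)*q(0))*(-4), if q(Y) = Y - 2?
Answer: 0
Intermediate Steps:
q(Y) = -2 + Y
(x(-1, 0)*q(0))*(-4) = (0*(-2 + 0))*(-4) = (0*(-2))*(-4) = 0*(-4) = 0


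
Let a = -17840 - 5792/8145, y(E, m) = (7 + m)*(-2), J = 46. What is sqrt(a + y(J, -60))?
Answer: I*sqrt(3990310)/15 ≈ 133.17*I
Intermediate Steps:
y(E, m) = -14 - 2*m
a = -802832/45 (a = -17840 - 5792*1/8145 = -17840 - 32/45 = -802832/45 ≈ -17841.)
sqrt(a + y(J, -60)) = sqrt(-802832/45 + (-14 - 2*(-60))) = sqrt(-802832/45 + (-14 + 120)) = sqrt(-802832/45 + 106) = sqrt(-798062/45) = I*sqrt(3990310)/15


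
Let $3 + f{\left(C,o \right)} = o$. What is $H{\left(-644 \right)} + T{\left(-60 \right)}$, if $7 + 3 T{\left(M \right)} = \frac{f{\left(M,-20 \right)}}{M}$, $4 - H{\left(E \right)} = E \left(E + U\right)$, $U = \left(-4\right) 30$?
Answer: $- \frac{88562557}{180} \approx -4.9201 \cdot 10^{5}$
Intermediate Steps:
$U = -120$
$f{\left(C,o \right)} = -3 + o$
$H{\left(E \right)} = 4 - E \left(-120 + E\right)$ ($H{\left(E \right)} = 4 - E \left(E - 120\right) = 4 - E \left(-120 + E\right)$)
$T{\left(M \right)} = - \frac{7}{3} - \frac{23}{3 M}$ ($T{\left(M \right)} = - \frac{7}{3} + \frac{\left(-3 - 20\right) \frac{1}{M}}{3} = - \frac{7}{3} + \frac{\left(-23\right) \frac{1}{M}}{3} = - \frac{7}{3} - \frac{23}{3 M}$)
$H{\left(-644 \right)} + T{\left(-60 \right)} = \left(4 - \left(-644\right)^{2} + 120 \left(-644\right)\right) + \frac{-23 - -420}{3 \left(-60\right)} = \left(4 - 414736 - 77280\right) + \frac{1}{3} \left(- \frac{1}{60}\right) \left(-23 + 420\right) = \left(4 - 414736 - 77280\right) + \frac{1}{3} \left(- \frac{1}{60}\right) 397 = -492012 - \frac{397}{180} = - \frac{88562557}{180}$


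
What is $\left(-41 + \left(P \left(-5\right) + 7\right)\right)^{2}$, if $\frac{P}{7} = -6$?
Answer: $30976$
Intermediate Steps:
$P = -42$ ($P = 7 \left(-6\right) = -42$)
$\left(-41 + \left(P \left(-5\right) + 7\right)\right)^{2} = \left(-41 + \left(\left(-42\right) \left(-5\right) + 7\right)\right)^{2} = \left(-41 + \left(210 + 7\right)\right)^{2} = \left(-41 + 217\right)^{2} = 176^{2} = 30976$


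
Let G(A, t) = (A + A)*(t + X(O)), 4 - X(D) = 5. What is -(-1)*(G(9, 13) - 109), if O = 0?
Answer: 107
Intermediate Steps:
X(D) = -1 (X(D) = 4 - 1*5 = 4 - 5 = -1)
G(A, t) = 2*A*(-1 + t) (G(A, t) = (A + A)*(t - 1) = (2*A)*(-1 + t) = 2*A*(-1 + t))
-(-1)*(G(9, 13) - 109) = -(-1)*(2*9*(-1 + 13) - 109) = -(-1)*(2*9*12 - 109) = -(-1)*(216 - 109) = -(-1)*107 = -1*(-107) = 107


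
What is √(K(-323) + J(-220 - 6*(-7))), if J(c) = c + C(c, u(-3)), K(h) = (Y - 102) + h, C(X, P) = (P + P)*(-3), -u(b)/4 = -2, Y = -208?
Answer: I*√859 ≈ 29.309*I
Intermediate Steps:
u(b) = 8 (u(b) = -4*(-2) = 8)
C(X, P) = -6*P (C(X, P) = (2*P)*(-3) = -6*P)
K(h) = -310 + h (K(h) = (-208 - 102) + h = -310 + h)
J(c) = -48 + c (J(c) = c - 6*8 = c - 48 = -48 + c)
√(K(-323) + J(-220 - 6*(-7))) = √((-310 - 323) + (-48 + (-220 - 6*(-7)))) = √(-633 + (-48 + (-220 + 42))) = √(-633 + (-48 - 178)) = √(-633 - 226) = √(-859) = I*√859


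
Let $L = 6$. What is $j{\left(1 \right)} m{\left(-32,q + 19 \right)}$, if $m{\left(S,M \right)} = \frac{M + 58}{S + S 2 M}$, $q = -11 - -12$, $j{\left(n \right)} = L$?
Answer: $- \frac{117}{328} \approx -0.35671$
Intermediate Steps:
$j{\left(n \right)} = 6$
$q = 1$ ($q = -11 + 12 = 1$)
$m{\left(S,M \right)} = \frac{58 + M}{S + 2 M S}$ ($m{\left(S,M \right)} = \frac{58 + M}{S + 2 S M} = \frac{58 + M}{S + 2 M S}$)
$j{\left(1 \right)} m{\left(-32,q + 19 \right)} = 6 \frac{58 + \left(1 + 19\right)}{\left(-32\right) \left(1 + 2 \left(1 + 19\right)\right)} = 6 \left(- \frac{58 + 20}{32 \left(1 + 2 \cdot 20\right)}\right) = 6 \left(\left(- \frac{1}{32}\right) \frac{1}{1 + 40} \cdot 78\right) = 6 \left(\left(- \frac{1}{32}\right) \frac{1}{41} \cdot 78\right) = 6 \left(- \frac{39}{656}\right) = - \frac{117}{328}$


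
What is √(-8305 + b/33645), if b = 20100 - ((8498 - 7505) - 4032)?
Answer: I*√1044485047330/11215 ≈ 91.128*I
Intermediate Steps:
b = 23139 (b = 20100 - (993 - 4032) = 20100 - 1*(-3039) = 20100 + 3039 = 23139)
√(-8305 + b/33645) = √(-8305 + 23139/33645) = √(-8305 + 23139*(1/33645)) = √(-8305 + 7713/11215) = √(-93132862/11215) = I*√1044485047330/11215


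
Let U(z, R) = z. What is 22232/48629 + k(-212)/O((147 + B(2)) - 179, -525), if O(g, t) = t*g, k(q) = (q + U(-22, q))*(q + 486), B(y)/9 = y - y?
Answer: -32671421/9725800 ≈ -3.3593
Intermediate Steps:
B(y) = 0 (B(y) = 9*(y - y) = 9*0 = 0)
k(q) = (-22 + q)*(486 + q) (k(q) = (q - 22)*(q + 486) = (-22 + q)*(486 + q))
O(g, t) = g*t
22232/48629 + k(-212)/O((147 + B(2)) - 179, -525) = 22232/48629 + (-10692 + (-212)² + 464*(-212))/((((147 + 0) - 179)*(-525))) = 22232*(1/48629) + (-10692 + 44944 - 98368)/(((147 - 179)*(-525))) = 3176/6947 - 64116/((-32*(-525))) = 3176/6947 - 64116/16800 = 3176/6947 - 64116*1/16800 = 3176/6947 - 5343/1400 = -32671421/9725800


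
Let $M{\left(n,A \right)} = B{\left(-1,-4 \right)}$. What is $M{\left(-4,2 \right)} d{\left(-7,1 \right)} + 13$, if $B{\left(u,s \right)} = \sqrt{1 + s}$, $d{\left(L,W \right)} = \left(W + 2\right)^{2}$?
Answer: $13 + 9 i \sqrt{3} \approx 13.0 + 15.588 i$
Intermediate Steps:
$d{\left(L,W \right)} = \left(2 + W\right)^{2}$
$M{\left(n,A \right)} = i \sqrt{3}$ ($M{\left(n,A \right)} = \sqrt{1 - 4} = \sqrt{-3} = i \sqrt{3}$)
$M{\left(-4,2 \right)} d{\left(-7,1 \right)} + 13 = i \sqrt{3} \left(2 + 1\right)^{2} + 13 = i \sqrt{3} \cdot 3^{2} + 13 = i \sqrt{3} \cdot 9 + 13 = 9 i \sqrt{3} + 13 = 13 + 9 i \sqrt{3}$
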